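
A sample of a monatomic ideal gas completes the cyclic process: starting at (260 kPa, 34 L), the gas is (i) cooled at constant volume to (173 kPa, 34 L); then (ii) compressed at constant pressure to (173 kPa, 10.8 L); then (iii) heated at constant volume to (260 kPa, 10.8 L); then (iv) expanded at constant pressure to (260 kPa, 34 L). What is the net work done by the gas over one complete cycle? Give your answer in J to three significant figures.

Constant-volume legs do no work.
W(ii) = (173)(10.8 − 34) = -4014 J; W(iv) = (260)(34 − 10.8) = 6032 J.
W_net = -4014 + 6032 = 2018 J (the clockwise enclosed area).

W_net ≈ 2020 J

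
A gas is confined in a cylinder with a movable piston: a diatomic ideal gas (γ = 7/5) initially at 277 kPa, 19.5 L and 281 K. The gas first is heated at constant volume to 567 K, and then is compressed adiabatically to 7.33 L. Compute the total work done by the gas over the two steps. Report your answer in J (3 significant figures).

W_total ≈ -13100 J

Step 1 (isochoric): W = 0 (constant volume).
After step 1: P = 558.9 kPa (V unchanged).
Step 2 (adiabatic): W = (P₁V₁ − P₂V₂)/(γ−1) = (10899 − 16120)/0.4 = -13052 J.
W_total = 0 − 13052 = -13052 J.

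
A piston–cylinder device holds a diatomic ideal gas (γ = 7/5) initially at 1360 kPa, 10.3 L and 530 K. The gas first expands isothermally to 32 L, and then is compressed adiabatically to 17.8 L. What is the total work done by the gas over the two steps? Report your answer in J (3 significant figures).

W_total ≈ 6620 J

Step 1 (isothermal): W = P₁V₁ ln(V₂/V₁) = (14008) ln(32/10.3) = 15879 J.
After step 1: P = 437.8 kPa, V = 32 L, T = 530 K.
Step 2 (adiabatic): W = (P₁V₁ − P₂V₂)/(γ−1) = (14008 − 17712)/0.4 = -9260 J.
W_total = 15879 − 9260 = 6619 J.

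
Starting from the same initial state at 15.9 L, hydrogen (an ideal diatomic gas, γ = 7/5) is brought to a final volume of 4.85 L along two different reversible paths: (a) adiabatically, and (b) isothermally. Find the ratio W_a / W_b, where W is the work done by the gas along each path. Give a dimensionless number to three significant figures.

Path (a) adiabatic: W = P₁V₁(1 − (V₁/V₂)^(γ−1))/(γ−1) → W_a/(P₁V₁) = -1.52.
Path (b) isothermal: W = P₁V₁ ln(V₂/V₁) → W_b/(P₁V₁) = -1.187.
W_a / W_b = -1.52 / -1.187 = 1.28.

W_a / W_b ≈ 1.28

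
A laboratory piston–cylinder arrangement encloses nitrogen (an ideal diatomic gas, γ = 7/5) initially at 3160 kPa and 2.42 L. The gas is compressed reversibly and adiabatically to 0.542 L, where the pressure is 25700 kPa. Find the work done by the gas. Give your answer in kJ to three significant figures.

Adiabatic: W = (P₁V₁ − P₂V₂)/(γ − 1) with γ = 7/5.
P₁V₁ = 7647 J, P₂V₂ = 13929 J.
W = (7647 − 13929) / 0.4 = -15706 J.

W ≈ -15.7 kJ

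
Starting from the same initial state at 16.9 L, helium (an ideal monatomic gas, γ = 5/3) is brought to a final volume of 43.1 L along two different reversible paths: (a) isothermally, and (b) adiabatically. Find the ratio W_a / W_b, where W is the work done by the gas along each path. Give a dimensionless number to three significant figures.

Path (a) isothermal: W = P₁V₁ ln(V₂/V₁) → W_a/(P₁V₁) = 0.9362.
Path (b) adiabatic: W = P₁V₁(1 − (V₁/V₂)^(γ−1))/(γ−1) → W_b/(P₁V₁) = 0.6964.
W_a / W_b = 0.9362 / 0.6964 = 1.344.

W_a / W_b ≈ 1.34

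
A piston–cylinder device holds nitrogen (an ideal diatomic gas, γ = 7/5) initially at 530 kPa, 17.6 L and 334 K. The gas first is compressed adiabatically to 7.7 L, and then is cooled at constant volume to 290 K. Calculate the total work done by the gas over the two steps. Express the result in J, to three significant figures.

W_total ≈ -9140 J

Step 1 (adiabatic): W = (P₁V₁ − P₂V₂)/(γ−1) = (9328 − 12984)/0.4 = -9139 J.
Step 2 (isochoric): W = 0 (constant volume).
W_total = -9139 + 0 = -9139 J.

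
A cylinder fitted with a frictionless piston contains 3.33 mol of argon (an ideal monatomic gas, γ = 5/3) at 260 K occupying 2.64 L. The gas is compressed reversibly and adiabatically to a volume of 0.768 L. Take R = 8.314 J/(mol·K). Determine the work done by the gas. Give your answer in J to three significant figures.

W ≈ -13800 J

Adiabatic: TV^(γ−1) = const with γ = 5/3.
T₂ = T₁ (V₁/V₂)^(γ−1) = 260 × (2.64/0.768)^0.667 = 260 × 2.278 = 592.2 K.
W_by = nCᵥ(T₁ − T₂) = (3.33)(12.47)(260 − 592.2) = -13796 J.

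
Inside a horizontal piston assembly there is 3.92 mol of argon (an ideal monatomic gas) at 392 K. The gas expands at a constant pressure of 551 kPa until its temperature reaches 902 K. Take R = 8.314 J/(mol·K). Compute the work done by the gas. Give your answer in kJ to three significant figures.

W ≈ 16.6 kJ

Isobaric: W = P ΔV = nR ΔT.
W = (3.92)(8.314)(902 − 392) = 16621 J.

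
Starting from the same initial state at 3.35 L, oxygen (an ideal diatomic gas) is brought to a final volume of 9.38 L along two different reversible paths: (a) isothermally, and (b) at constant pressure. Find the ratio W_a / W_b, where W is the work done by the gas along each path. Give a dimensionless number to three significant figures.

W_a / W_b ≈ 0.572

Path (a) isothermal: W = P₁V₁ ln(V₂/V₁) → W_a/(P₁V₁) = 1.03.
Path (b) isobaric: W = P₁(V₂ − V₁) → W_b/(P₁V₁) = 1.8.
W_a / W_b = 1.03 / 1.8 = 0.572.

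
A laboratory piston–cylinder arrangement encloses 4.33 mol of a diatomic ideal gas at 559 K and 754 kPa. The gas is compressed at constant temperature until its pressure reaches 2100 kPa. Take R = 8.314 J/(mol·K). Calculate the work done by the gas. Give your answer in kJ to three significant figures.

W ≈ -20.6 kJ

Isothermal process: W = nRT ln(V₂/V₁) = nRT ln(P₁/P₂).
W = (4.33)(8.314)(559) × ln(754/2100)
  = 20124 × ln(0.359) = 20124 × -1.024
W_by_gas = -20613 J.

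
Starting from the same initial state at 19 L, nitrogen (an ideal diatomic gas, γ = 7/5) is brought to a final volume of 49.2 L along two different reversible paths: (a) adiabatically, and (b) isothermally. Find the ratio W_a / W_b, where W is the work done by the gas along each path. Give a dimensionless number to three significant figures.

Path (a) adiabatic: W = P₁V₁(1 − (V₁/V₂)^(γ−1))/(γ−1) → W_a/(P₁V₁) = 0.7913.
Path (b) isothermal: W = P₁V₁ ln(V₂/V₁) → W_b/(P₁V₁) = 0.9515.
W_a / W_b = 0.7913 / 0.9515 = 0.8317.

W_a / W_b ≈ 0.832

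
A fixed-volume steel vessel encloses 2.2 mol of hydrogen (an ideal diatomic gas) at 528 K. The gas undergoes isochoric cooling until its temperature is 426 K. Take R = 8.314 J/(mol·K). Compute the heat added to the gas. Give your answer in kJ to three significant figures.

Q ≈ -4.66 kJ

Constant volume ⇒ W = 0, so Q = ΔU = nCᵥΔT with Cᵥ = 5R/2 = 20.79 J/(mol·K).
ΔU = (2.2)(20.79)(426 − 528) = -4664 J.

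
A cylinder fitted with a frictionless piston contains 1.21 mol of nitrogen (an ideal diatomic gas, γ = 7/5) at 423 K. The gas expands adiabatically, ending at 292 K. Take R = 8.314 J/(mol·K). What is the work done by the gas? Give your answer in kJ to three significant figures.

W ≈ 3.29 kJ

Adiabatic ⇒ Q = 0, so W_by = −ΔU = nCᵥ(T₁ − T₂).
Cᵥ = 5R/2 = 20.79 J/(mol·K).
W = (1.21)(20.79)(423 − 292) = 3295 J.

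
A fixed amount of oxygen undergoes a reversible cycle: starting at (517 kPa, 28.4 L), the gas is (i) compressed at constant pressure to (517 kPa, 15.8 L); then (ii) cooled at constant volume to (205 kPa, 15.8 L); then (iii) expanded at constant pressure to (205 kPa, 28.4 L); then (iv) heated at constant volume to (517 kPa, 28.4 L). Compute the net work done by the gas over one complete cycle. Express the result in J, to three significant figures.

Constant-volume legs do no work.
W(i) = (517)(15.8 − 28.4) = -6514 J; W(iii) = (205)(28.4 − 15.8) = 2583 J.
W_net = -6514 + 2583 = -3931 J (the counter-clockwise enclosed area).

W_net ≈ -3930 J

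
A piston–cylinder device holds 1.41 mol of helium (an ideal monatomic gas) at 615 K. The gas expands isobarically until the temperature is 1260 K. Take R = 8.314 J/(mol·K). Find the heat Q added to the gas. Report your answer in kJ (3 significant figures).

Q ≈ 18.9 kJ

Isobaric: W = nRΔT = (1.41)(8.314)(645) = 7561 J.
ΔU = nCᵥΔT with Cᵥ = 3R/2: ΔU = (1.41)(12.47)(645) = 11342 J.
Q = ΔU + W = 11342 + 7561 = 18903 J.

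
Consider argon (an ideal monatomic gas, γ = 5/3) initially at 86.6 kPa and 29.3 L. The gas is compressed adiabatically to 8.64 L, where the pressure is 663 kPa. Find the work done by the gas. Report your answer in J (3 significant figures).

W ≈ -4790 J

Adiabatic: W = (P₁V₁ − P₂V₂)/(γ − 1) with γ = 5/3.
P₁V₁ = 2537 J, P₂V₂ = 5728 J.
W = (2537 − 5728) / 0.6667 = -4786 J.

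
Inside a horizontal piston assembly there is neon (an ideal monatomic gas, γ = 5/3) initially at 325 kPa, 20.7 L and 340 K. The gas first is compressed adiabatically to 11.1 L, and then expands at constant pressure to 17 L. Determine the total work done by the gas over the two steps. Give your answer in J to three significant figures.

Step 1 (adiabatic): W = (P₁V₁ − P₂V₂)/(γ−1) = (6728 − 10193)/0.667 = -5198 J.
After step 1: P = 918.3 kPa, V = 11.1 L, T = 515.1 K.
Step 2 (isobaric): W = PΔV = (918.3 kPa)(17 − 11.1 L) = 5418 J.
W_total = -5198 + 5418 = 220 J.

W_total ≈ 220 J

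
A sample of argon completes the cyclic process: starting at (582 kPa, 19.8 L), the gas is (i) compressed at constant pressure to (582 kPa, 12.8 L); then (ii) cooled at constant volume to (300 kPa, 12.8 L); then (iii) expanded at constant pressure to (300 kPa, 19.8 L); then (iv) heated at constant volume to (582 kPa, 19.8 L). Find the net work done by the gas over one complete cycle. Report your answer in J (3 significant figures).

Constant-volume legs do no work.
W(i) = (582)(12.8 − 19.8) = -4074 J; W(iii) = (300)(19.8 − 12.8) = 2100 J.
W_net = -4074 + 2100 = -1974 J (the counter-clockwise enclosed area).

W_net ≈ -1970 J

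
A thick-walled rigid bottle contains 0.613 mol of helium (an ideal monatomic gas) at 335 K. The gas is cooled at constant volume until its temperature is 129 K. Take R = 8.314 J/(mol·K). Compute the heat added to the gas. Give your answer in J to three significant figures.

Q ≈ -1570 J

Constant volume ⇒ W = 0, so Q = ΔU = nCᵥΔT with Cᵥ = 3R/2 = 12.47 J/(mol·K).
ΔU = (0.613)(12.47)(129 − 335) = -1575 J.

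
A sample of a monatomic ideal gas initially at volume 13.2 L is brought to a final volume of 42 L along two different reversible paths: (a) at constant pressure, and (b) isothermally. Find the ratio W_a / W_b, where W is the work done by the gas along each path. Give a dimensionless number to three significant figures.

W_a / W_b ≈ 1.89

Path (a) isobaric: W = P₁(V₂ − V₁) → W_a/(P₁V₁) = 2.182.
Path (b) isothermal: W = P₁V₁ ln(V₂/V₁) → W_b/(P₁V₁) = 1.157.
W_a / W_b = 2.182 / 1.157 = 1.885.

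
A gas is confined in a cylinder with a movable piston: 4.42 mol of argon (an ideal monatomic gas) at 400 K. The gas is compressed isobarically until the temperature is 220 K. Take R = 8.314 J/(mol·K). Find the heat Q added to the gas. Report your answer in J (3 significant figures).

Q ≈ -16500 J

Isobaric: W = nRΔT = (4.42)(8.314)(-180) = -6615 J.
ΔU = nCᵥΔT with Cᵥ = 3R/2: ΔU = (4.42)(12.47)(-180) = -9922 J.
Q = ΔU + W = -9922 − 6615 = -16537 J.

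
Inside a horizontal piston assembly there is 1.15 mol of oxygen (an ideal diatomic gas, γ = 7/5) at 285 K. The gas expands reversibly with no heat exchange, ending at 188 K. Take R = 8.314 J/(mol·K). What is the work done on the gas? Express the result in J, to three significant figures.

W ≈ -2320 J

Adiabatic ⇒ Q = 0, so W_by = −ΔU = nCᵥ(T₁ − T₂).
Cᵥ = 5R/2 = 20.79 J/(mol·K).
W = (1.15)(20.79)(285 − 188) = 2319 J.
Work on gas = −W_by = -2319 J.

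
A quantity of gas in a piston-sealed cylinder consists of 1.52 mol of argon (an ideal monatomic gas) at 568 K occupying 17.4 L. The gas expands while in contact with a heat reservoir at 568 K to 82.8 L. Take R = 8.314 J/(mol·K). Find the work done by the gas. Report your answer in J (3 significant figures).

W ≈ 11200 J

Isothermal: W = nRT ln(V₂/V₁).
W = (1.52)(8.314)(568) × ln(82.8/17.4)
  = 7178 × 1.56
W_by_gas = 11197 J.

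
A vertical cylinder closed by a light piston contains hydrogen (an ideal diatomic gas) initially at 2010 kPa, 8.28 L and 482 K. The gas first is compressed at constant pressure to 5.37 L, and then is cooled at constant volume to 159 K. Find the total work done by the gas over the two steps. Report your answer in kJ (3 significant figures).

Step 1 (isobaric): W = PΔV = (2010 kPa)(5.37 − 8.28 L) = -5849 J.
Step 2 (isochoric): W = 0 (constant volume).
W_total = -5849 + 0 = -5849 J.

W_total ≈ -5.85 kJ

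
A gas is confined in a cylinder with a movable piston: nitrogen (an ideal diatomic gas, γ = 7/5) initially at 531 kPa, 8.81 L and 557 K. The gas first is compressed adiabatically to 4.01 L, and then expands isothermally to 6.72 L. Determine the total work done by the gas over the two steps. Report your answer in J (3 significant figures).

W_total ≈ -1020 J

Step 1 (adiabatic): W = (P₁V₁ − P₂V₂)/(γ−1) = (4678 − 6409)/0.4 = -4328 J.
After step 1: P = 1598 kPa, V = 4.01 L, T = 763.1 K.
Step 2 (isothermal): W = P₁V₁ ln(V₂/V₁) = (6409) ln(6.72/4.01) = 3309 J.
W_total = -4328 + 3309 = -1019 J.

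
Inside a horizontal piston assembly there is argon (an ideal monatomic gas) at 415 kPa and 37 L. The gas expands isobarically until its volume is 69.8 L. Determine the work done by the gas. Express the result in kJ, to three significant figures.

W ≈ 13.6 kJ

Isobaric: W = P ΔV.
W = (415 kPa)(69.8 − 37 L) = (415)(32.8) = 13612 J.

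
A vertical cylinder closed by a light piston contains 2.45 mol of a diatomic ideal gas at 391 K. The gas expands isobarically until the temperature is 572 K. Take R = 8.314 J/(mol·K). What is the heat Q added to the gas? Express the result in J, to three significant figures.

Q ≈ 12900 J

Isobaric: W = nRΔT = (2.45)(8.314)(181) = 3687 J.
ΔU = nCᵥΔT with Cᵥ = 5R/2: ΔU = (2.45)(20.79)(181) = 9217 J.
Q = ΔU + W = 9217 + 3687 = 12904 J.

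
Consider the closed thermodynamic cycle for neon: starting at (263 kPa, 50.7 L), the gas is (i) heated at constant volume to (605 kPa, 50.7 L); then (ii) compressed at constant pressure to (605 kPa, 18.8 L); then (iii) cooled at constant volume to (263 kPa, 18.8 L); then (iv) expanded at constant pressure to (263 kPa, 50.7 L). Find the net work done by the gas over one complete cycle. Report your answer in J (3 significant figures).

W_net ≈ -10900 J

Constant-volume legs do no work.
W(ii) = (605)(18.8 − 50.7) = -19300 J; W(iv) = (263)(50.7 − 18.8) = 8390 J.
W_net = -19300 + 8390 = -10910 J (the counter-clockwise enclosed area).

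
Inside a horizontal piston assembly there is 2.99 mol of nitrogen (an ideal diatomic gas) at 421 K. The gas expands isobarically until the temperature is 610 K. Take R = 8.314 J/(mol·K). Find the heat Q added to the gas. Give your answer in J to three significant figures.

Q ≈ 16400 J

Isobaric: W = nRΔT = (2.99)(8.314)(189) = 4698 J.
ΔU = nCᵥΔT with Cᵥ = 5R/2: ΔU = (2.99)(20.79)(189) = 11746 J.
Q = ΔU + W = 11746 + 4698 = 16444 J.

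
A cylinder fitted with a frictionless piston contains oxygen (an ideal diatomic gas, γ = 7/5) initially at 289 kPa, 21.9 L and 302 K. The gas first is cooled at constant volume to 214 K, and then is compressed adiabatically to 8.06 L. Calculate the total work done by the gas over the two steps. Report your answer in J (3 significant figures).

Step 1 (isochoric): W = 0 (constant volume).
After step 1: P = 204.8 kPa (V unchanged).
Step 2 (adiabatic): W = (P₁V₁ − P₂V₂)/(γ−1) = (4485 − 6689)/0.4 = -5512 J.
W_total = 0 − 5512 = -5512 J.

W_total ≈ -5510 J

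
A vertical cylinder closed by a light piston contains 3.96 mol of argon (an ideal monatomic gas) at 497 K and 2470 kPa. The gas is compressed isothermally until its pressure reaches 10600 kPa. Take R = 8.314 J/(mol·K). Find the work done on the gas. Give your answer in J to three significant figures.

W ≈ 23800 J

Isothermal process: W = nRT ln(V₂/V₁) = nRT ln(P₁/P₂).
W = (3.96)(8.314)(497) × ln(2470/10600)
  = 16363 × ln(0.233) = 16363 × -1.457
W_by_gas = -23835 J; work on gas = −W_by = 23835 J.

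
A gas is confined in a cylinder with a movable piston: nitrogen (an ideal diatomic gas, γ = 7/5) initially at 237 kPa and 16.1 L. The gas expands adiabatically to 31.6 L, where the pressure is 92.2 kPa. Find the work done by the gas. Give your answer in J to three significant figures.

W ≈ 2260 J

Adiabatic: W = (P₁V₁ − P₂V₂)/(γ − 1) with γ = 7/5.
P₁V₁ = 3816 J, P₂V₂ = 2914 J.
W = (3816 − 2914) / 0.4 = 2255 J.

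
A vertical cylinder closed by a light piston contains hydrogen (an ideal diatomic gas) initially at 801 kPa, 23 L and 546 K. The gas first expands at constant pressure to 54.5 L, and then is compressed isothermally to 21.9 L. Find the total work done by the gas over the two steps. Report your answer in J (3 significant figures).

W_total ≈ -14600 J

Step 1 (isobaric): W = PΔV = (801 kPa)(54.5 − 23 L) = 25232 J.
After step 1: P = 801 kPa, V = 54.5 L, T = 1294 K.
Step 2 (isothermal): W = P₁V₁ ln(V₂/V₁) = (43654) ln(21.9/54.5) = -39800 J.
W_total = 25232 − 39800 = -14569 J.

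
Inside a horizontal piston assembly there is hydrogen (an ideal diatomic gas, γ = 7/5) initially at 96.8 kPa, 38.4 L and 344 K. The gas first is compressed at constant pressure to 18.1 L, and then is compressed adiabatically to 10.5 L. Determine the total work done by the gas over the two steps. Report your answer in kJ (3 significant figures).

Step 1 (isobaric): W = PΔV = (96.8 kPa)(18.1 − 38.4 L) = -1965 J.
After step 1: P = 96.8 kPa, V = 18.1 L, T = 162.1 K.
Step 2 (adiabatic): W = (P₁V₁ − P₂V₂)/(γ−1) = (1752 − 2178)/0.4 = -1066 J.
W_total = -1965 − 1066 = -3031 J.

W_total ≈ -3.03 kJ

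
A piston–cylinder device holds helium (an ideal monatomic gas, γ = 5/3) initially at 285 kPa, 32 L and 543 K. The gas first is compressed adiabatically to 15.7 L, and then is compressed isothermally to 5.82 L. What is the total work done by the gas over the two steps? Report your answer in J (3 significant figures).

W_total ≈ -22900 J

Step 1 (adiabatic): W = (P₁V₁ − P₂V₂)/(γ−1) = (9120 − 14661)/0.667 = -8311 J.
After step 1: P = 933.8 kPa, V = 15.7 L, T = 872.9 K.
Step 2 (isothermal): W = P₁V₁ ln(V₂/V₁) = (14661) ln(5.82/15.7) = -14549 J.
W_total = -8311 − 14549 = -22860 J.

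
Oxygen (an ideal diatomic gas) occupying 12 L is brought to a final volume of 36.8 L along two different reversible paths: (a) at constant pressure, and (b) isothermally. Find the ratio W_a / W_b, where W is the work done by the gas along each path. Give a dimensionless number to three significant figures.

Path (a) isobaric: W = P₁(V₂ − V₁) → W_a/(P₁V₁) = 2.067.
Path (b) isothermal: W = P₁V₁ ln(V₂/V₁) → W_b/(P₁V₁) = 1.121.
W_a / W_b = 2.067 / 1.121 = 1.844.

W_a / W_b ≈ 1.84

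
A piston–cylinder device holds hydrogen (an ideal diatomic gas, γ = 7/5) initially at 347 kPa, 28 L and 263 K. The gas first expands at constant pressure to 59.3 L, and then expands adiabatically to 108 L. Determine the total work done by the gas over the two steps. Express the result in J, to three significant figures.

W_total ≈ 21800 J

Step 1 (isobaric): W = PΔV = (347 kPa)(59.3 − 28 L) = 10861 J.
After step 1: P = 347 kPa, V = 59.3 L, T = 557 K.
Step 2 (adiabatic): W = (P₁V₁ − P₂V₂)/(γ−1) = (20577 − 16190)/0.4 = 10969 J.
W_total = 10861 + 10969 = 21830 J.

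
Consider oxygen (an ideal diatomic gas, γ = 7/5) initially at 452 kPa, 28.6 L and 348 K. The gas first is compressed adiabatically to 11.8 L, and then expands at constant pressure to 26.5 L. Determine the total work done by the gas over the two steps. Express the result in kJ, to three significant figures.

W_total ≈ 9.21 kJ

Step 1 (adiabatic): W = (P₁V₁ − P₂V₂)/(γ−1) = (12927 − 18420)/0.4 = -13733 J.
After step 1: P = 1561 kPa, V = 11.8 L, T = 495.9 K.
Step 2 (isobaric): W = PΔV = (1561 kPa)(26.5 − 11.8 L) = 22947 J.
W_total = -13733 + 22947 = 9214 J.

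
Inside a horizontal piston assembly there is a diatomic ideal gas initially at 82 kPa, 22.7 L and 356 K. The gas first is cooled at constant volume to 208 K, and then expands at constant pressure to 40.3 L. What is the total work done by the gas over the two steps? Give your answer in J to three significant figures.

Step 1 (isochoric): W = 0 (constant volume).
After step 1: P = 47.91 kPa (V unchanged).
Step 2 (isobaric): W = PΔV = (47.91 kPa)(40.3 − 22.7 L) = 843.2 J.
W_total = 0 + 843.2 = 843.2 J.

W_total ≈ 843 J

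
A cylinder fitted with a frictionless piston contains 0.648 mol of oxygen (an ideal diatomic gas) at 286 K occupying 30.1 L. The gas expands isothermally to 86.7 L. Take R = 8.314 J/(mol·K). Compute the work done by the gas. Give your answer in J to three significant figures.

W ≈ 1630 J

Isothermal: W = nRT ln(V₂/V₁).
W = (0.648)(8.314)(286) × ln(86.7/30.1)
  = 1541 × 1.058
W_by_gas = 1630 J.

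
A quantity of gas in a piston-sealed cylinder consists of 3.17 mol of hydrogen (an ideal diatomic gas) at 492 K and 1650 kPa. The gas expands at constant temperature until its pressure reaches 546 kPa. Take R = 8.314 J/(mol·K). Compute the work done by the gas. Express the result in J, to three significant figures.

Isothermal process: W = nRT ln(V₂/V₁) = nRT ln(P₁/P₂).
W = (3.17)(8.314)(492) × ln(1650/546)
  = 12967 × ln(3.022) = 12967 × 1.106
W_by_gas = 14340 J.

W ≈ 14300 J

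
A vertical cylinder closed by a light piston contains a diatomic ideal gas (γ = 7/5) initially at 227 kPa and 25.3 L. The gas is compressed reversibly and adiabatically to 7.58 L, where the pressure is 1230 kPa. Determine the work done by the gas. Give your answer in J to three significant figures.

Adiabatic: W = (P₁V₁ − P₂V₂)/(γ − 1) with γ = 7/5.
P₁V₁ = 5743 J, P₂V₂ = 9323 J.
W = (5743 − 9323) / 0.4 = -8951 J.

W ≈ -8950 J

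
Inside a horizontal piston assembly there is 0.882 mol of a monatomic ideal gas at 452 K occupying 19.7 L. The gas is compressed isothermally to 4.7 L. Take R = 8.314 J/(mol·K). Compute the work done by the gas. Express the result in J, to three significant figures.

Isothermal: W = nRT ln(V₂/V₁).
W = (0.882)(8.314)(452) × ln(4.7/19.7)
  = 3314 × -1.433
W_by_gas = -4750 J.

W ≈ -4750 J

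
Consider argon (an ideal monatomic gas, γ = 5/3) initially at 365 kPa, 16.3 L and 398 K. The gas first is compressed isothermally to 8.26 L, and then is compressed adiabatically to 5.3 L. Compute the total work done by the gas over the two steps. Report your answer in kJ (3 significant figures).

Step 1 (isothermal): W = P₁V₁ ln(V₂/V₁) = (5950) ln(8.26/16.3) = -4044 J.
After step 1: P = 720.3 kPa, V = 8.26 L, T = 398 K.
Step 2 (adiabatic): W = (P₁V₁ − P₂V₂)/(γ−1) = (5950 − 7997)/0.667 = -3072 J.
W_total = -4044 − 3072 = -7116 J.

W_total ≈ -7.12 kJ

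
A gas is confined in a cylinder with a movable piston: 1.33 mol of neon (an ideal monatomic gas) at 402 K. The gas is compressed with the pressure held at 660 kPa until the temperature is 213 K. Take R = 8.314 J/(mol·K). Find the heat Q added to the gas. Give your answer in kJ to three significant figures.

Isobaric: W = nRΔT = (1.33)(8.314)(-189) = -2090 J.
ΔU = nCᵥΔT with Cᵥ = 3R/2: ΔU = (1.33)(12.47)(-189) = -3135 J.
Q = ΔU + W = -3135 − 2090 = -5225 J.

Q ≈ -5.22 kJ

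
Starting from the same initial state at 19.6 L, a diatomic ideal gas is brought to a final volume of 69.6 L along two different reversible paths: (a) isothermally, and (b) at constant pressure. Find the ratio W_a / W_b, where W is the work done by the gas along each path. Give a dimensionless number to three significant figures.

W_a / W_b ≈ 0.497

Path (a) isothermal: W = P₁V₁ ln(V₂/V₁) → W_a/(P₁V₁) = 1.267.
Path (b) isobaric: W = P₁(V₂ − V₁) → W_b/(P₁V₁) = 2.551.
W_a / W_b = 1.267 / 2.551 = 0.4968.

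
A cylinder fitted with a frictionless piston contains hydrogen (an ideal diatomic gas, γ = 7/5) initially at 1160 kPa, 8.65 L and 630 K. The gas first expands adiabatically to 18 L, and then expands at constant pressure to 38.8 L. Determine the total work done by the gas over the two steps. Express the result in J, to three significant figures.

W_total ≈ 15000 J

Step 1 (adiabatic): W = (P₁V₁ − P₂V₂)/(γ−1) = (10034 − 7485)/0.4 = 6373 J.
After step 1: P = 415.8 kPa, V = 18 L, T = 469.9 K.
Step 2 (isobaric): W = PΔV = (415.8 kPa)(38.8 − 18 L) = 8649 J.
W_total = 6373 + 8649 = 15022 J.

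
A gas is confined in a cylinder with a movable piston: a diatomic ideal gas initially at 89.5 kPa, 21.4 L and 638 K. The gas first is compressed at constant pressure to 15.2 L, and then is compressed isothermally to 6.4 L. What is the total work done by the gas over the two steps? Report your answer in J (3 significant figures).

W_total ≈ -1730 J

Step 1 (isobaric): W = PΔV = (89.5 kPa)(15.2 − 21.4 L) = -554.9 J.
After step 1: P = 89.5 kPa, V = 15.2 L, T = 453.2 K.
Step 2 (isothermal): W = P₁V₁ ln(V₂/V₁) = (1360) ln(6.4/15.2) = -1177 J.
W_total = -554.9 − 1177 = -1732 J.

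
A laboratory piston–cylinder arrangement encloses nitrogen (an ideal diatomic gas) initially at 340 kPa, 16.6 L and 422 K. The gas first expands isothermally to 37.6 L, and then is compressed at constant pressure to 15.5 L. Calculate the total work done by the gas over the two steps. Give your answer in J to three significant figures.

Step 1 (isothermal): W = P₁V₁ ln(V₂/V₁) = (5644) ln(37.6/16.6) = 4615 J.
After step 1: P = 150.1 kPa, V = 37.6 L, T = 422 K.
Step 2 (isobaric): W = PΔV = (150.1 kPa)(15.5 − 37.6 L) = -3317 J.
W_total = 4615 − 3317 = 1297 J.

W_total ≈ 1300 J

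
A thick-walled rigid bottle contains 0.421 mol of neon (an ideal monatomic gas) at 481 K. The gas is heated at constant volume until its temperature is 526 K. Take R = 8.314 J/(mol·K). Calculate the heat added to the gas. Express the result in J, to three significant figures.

Q ≈ 236 J

Constant volume ⇒ W = 0, so Q = ΔU = nCᵥΔT with Cᵥ = 3R/2 = 12.47 J/(mol·K).
ΔU = (0.421)(12.47)(526 − 481) = 236.3 J.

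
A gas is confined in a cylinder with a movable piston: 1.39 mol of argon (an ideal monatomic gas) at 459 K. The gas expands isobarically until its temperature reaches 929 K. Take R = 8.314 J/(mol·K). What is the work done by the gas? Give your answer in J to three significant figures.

W ≈ 5430 J

Isobaric: W = P ΔV = nR ΔT.
W = (1.39)(8.314)(929 − 459) = 5432 J.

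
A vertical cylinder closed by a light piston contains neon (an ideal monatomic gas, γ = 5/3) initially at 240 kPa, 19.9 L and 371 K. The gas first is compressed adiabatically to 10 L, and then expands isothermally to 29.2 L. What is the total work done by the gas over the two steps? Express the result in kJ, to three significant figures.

Step 1 (adiabatic): W = (P₁V₁ − P₂V₂)/(γ−1) = (4776 − 7556)/0.667 = -4170 J.
After step 1: P = 755.6 kPa, V = 10 L, T = 587 K.
Step 2 (isothermal): W = P₁V₁ ln(V₂/V₁) = (7556) ln(29.2/10) = 8097 J.
W_total = -4170 + 8097 = 3927 J.

W_total ≈ 3.93 kJ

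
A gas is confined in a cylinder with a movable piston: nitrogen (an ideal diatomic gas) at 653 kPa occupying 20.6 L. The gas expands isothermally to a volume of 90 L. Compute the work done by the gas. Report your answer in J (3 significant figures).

W ≈ 19800 J

Isothermal: W = nRT ln(V₂/V₁) = P₁V₁ ln(V₂/V₁).
P₁V₁ = (653 kPa)(20.6 L) = 13452 J.
W = 13452 × ln(90/20.6) = 13452 × 1.475
W_by_gas = 19835 J.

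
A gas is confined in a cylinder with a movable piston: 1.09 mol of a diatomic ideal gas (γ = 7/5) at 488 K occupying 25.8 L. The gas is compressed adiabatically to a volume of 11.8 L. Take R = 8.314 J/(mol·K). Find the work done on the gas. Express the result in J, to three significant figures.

W ≈ 4060 J

Adiabatic: TV^(γ−1) = const with γ = 7/5.
T₂ = T₁ (V₁/V₂)^(γ−1) = 488 × (25.8/11.8)^0.4 = 488 × 1.367 = 667.3 K.
W_by = nCᵥ(T₁ − T₂) = (1.09)(20.79)(488 − 667.3) = -4062 J.
Work on gas = −W_by = 4062 J.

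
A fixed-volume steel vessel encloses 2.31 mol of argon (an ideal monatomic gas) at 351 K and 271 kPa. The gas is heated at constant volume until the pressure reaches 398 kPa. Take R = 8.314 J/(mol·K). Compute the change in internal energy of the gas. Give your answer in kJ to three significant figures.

Constant volume ⇒ W = 0, so Q = ΔU = nCᵥΔT with Cᵥ = 3R/2 = 12.47 J/(mol·K).
At constant V, T₂/T₁ = P₂/P₁ ⇒ ΔT = T₁(P₂/P₁ − 1) = 351·(398/271 − 1) = 164.5 K.
ΔU = (2.31)(12.47)(164.5) = 4739 J.

ΔU ≈ 4.74 kJ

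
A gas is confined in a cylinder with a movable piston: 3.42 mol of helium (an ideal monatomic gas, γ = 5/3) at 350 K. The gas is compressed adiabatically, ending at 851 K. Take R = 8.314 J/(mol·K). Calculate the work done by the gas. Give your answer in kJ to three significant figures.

Adiabatic ⇒ Q = 0, so W_by = −ΔU = nCᵥ(T₁ − T₂).
Cᵥ = 3R/2 = 12.47 J/(mol·K).
W = (3.42)(12.47)(350 − 851) = -21368 J.

W ≈ -21.4 kJ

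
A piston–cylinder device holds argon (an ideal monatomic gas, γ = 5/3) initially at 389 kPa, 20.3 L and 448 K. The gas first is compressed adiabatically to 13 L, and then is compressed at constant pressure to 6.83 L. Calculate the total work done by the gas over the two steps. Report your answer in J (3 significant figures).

Step 1 (adiabatic): W = (P₁V₁ − P₂V₂)/(γ−1) = (7897 − 10629)/0.667 = -4098 J.
After step 1: P = 817.6 kPa, V = 13 L, T = 603 K.
Step 2 (isobaric): W = PΔV = (817.6 kPa)(6.83 − 13 L) = -5045 J.
W_total = -4098 − 5045 = -9143 J.

W_total ≈ -9140 J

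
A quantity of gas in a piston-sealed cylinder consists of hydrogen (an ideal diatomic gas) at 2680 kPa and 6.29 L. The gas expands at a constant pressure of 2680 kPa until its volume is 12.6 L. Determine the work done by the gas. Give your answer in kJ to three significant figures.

W ≈ 16.9 kJ

Isobaric: W = P ΔV.
W = (2680 kPa)(12.6 − 6.29 L) = (2680)(6.31) = 16911 J.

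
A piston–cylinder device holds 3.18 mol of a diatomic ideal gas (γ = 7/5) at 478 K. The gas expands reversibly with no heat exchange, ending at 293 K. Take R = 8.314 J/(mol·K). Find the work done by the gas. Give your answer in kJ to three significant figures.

W ≈ 12.2 kJ

Adiabatic ⇒ Q = 0, so W_by = −ΔU = nCᵥ(T₁ − T₂).
Cᵥ = 5R/2 = 20.79 J/(mol·K).
W = (3.18)(20.79)(478 − 293) = 12228 J.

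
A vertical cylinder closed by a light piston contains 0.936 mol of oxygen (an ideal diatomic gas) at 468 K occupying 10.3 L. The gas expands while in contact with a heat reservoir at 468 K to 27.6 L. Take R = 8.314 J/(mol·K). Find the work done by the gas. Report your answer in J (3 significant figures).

W ≈ 3590 J

Isothermal: W = nRT ln(V₂/V₁).
W = (0.936)(8.314)(468) × ln(27.6/10.3)
  = 3642 × 0.9857
W_by_gas = 3590 J.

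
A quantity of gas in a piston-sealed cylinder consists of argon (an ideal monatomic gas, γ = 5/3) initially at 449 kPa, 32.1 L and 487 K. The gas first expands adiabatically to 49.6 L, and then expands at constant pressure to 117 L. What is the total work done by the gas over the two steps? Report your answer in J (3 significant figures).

Step 1 (adiabatic): W = (P₁V₁ − P₂V₂)/(γ−1) = (14413 − 10784)/0.667 = 5444 J.
After step 1: P = 217.4 kPa, V = 49.6 L, T = 364.4 K.
Step 2 (isobaric): W = PΔV = (217.4 kPa)(117 − 49.6 L) = 14654 J.
W_total = 5444 + 14654 = 20097 J.

W_total ≈ 20100 J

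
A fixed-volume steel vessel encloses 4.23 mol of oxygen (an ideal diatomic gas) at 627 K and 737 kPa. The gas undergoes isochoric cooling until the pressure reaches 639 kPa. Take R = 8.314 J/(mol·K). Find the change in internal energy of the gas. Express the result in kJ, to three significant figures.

ΔU ≈ -7.33 kJ

Constant volume ⇒ W = 0, so Q = ΔU = nCᵥΔT with Cᵥ = 5R/2 = 20.79 J/(mol·K).
At constant V, T₂/T₁ = P₂/P₁ ⇒ ΔT = T₁(P₂/P₁ − 1) = 627·(639/737 − 1) = -83.37 K.
ΔU = (4.23)(20.79)(-83.37) = -7330 J.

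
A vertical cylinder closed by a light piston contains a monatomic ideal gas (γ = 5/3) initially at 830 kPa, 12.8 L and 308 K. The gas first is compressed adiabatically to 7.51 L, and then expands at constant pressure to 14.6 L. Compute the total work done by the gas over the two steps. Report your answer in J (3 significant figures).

W_total ≈ 7510 J

Step 1 (adiabatic): W = (P₁V₁ − P₂V₂)/(γ−1) = (10624 − 15159)/0.667 = -6802 J.
After step 1: P = 2018 kPa, V = 7.51 L, T = 439.5 K.
Step 2 (isobaric): W = PΔV = (2018 kPa)(14.6 − 7.51 L) = 14311 J.
W_total = -6802 + 14311 = 7509 J.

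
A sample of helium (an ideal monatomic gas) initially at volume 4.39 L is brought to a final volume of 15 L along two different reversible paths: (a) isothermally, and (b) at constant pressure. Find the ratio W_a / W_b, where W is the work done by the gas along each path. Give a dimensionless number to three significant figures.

Path (a) isothermal: W = P₁V₁ ln(V₂/V₁) → W_a/(P₁V₁) = 1.229.
Path (b) isobaric: W = P₁(V₂ − V₁) → W_b/(P₁V₁) = 2.417.
W_a / W_b = 1.229 / 2.417 = 0.5084.

W_a / W_b ≈ 0.508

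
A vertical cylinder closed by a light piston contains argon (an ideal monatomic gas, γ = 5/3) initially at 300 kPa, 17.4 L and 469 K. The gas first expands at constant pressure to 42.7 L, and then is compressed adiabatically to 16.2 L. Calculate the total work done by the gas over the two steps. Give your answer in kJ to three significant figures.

Step 1 (isobaric): W = PΔV = (300 kPa)(42.7 − 17.4 L) = 7590 J.
After step 1: P = 300 kPa, V = 42.7 L, T = 1151 K.
Step 2 (adiabatic): W = (P₁V₁ − P₂V₂)/(γ−1) = (12810 − 24443)/0.667 = -17450 J.
W_total = 7590 − 17450 = -9860 J.

W_total ≈ -9.86 kJ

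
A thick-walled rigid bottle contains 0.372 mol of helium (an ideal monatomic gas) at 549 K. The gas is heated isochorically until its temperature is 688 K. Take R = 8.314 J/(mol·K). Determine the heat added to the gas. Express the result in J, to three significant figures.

Constant volume ⇒ W = 0, so Q = ΔU = nCᵥΔT with Cᵥ = 3R/2 = 12.47 J/(mol·K).
ΔU = (0.372)(12.47)(688 − 549) = 644.9 J.

Q ≈ 645 J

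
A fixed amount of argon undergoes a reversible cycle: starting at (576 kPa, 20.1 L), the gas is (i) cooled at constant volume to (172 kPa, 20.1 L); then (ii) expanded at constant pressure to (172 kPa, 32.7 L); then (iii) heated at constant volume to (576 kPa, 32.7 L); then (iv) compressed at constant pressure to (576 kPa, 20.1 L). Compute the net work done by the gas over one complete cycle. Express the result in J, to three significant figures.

W_net ≈ -5090 J

Constant-volume legs do no work.
W(ii) = (172)(32.7 − 20.1) = 2167 J; W(iv) = (576)(20.1 − 32.7) = -7258 J.
W_net = 2167 − 7258 = -5090 J (the counter-clockwise enclosed area).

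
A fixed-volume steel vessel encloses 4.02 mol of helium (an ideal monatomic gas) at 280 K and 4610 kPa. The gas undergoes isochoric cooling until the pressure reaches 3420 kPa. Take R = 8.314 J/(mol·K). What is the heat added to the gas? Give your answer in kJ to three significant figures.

Q ≈ -3.62 kJ

Constant volume ⇒ W = 0, so Q = ΔU = nCᵥΔT with Cᵥ = 3R/2 = 12.47 J/(mol·K).
At constant V, T₂/T₁ = P₂/P₁ ⇒ ΔT = T₁(P₂/P₁ − 1) = 280·(3420/4610 − 1) = -72.28 K.
ΔU = (4.02)(12.47)(-72.28) = -3624 J.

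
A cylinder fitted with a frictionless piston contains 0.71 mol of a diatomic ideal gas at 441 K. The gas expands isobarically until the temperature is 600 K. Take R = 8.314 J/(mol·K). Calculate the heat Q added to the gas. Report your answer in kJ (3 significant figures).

Q ≈ 3.28 kJ

Isobaric: W = nRΔT = (0.71)(8.314)(159) = 938.6 J.
ΔU = nCᵥΔT with Cᵥ = 5R/2: ΔU = (0.71)(20.79)(159) = 2346 J.
Q = ΔU + W = 2346 + 938.6 = 3285 J.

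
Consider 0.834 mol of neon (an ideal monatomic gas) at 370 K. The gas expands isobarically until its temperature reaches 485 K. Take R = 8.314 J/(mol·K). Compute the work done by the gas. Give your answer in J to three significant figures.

W ≈ 797 J

Isobaric: W = P ΔV = nR ΔT.
W = (0.834)(8.314)(485 − 370) = 797.4 J.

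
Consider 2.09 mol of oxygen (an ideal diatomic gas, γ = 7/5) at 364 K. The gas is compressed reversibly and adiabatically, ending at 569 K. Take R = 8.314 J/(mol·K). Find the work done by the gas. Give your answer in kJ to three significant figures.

W ≈ -8.91 kJ

Adiabatic ⇒ Q = 0, so W_by = −ΔU = nCᵥ(T₁ − T₂).
Cᵥ = 5R/2 = 20.79 J/(mol·K).
W = (2.09)(20.79)(364 − 569) = -8905 J.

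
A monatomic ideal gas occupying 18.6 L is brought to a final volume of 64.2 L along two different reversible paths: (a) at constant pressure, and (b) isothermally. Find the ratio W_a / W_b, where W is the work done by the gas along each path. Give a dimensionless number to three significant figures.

W_a / W_b ≈ 1.98

Path (a) isobaric: W = P₁(V₂ − V₁) → W_a/(P₁V₁) = 2.452.
Path (b) isothermal: W = P₁V₁ ln(V₂/V₁) → W_b/(P₁V₁) = 1.239.
W_a / W_b = 2.452 / 1.239 = 1.979.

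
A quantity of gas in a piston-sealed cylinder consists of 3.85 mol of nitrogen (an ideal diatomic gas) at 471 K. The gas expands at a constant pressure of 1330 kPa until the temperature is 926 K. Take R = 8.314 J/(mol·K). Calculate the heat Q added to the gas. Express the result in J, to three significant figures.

Q ≈ 51000 J

Isobaric: W = nRΔT = (3.85)(8.314)(455) = 14564 J.
ΔU = nCᵥΔT with Cᵥ = 5R/2: ΔU = (3.85)(20.79)(455) = 36410 J.
Q = ΔU + W = 36410 + 14564 = 50974 J.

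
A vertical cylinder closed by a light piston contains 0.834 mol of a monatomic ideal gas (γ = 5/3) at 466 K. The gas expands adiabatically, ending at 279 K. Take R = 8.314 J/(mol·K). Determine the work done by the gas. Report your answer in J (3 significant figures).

W ≈ 1940 J

Adiabatic ⇒ Q = 0, so W_by = −ΔU = nCᵥ(T₁ − T₂).
Cᵥ = 3R/2 = 12.47 J/(mol·K).
W = (0.834)(12.47)(466 − 279) = 1945 J.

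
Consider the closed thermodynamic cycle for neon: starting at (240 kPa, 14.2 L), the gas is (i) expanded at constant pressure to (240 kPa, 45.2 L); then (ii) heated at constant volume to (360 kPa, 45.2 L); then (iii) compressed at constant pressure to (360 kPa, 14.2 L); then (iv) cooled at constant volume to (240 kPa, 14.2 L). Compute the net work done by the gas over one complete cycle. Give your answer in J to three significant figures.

W_net ≈ -3720 J

Constant-volume legs do no work.
W(i) = (240)(45.2 − 14.2) = 7440 J; W(iii) = (360)(14.2 − 45.2) = -11160 J.
W_net = 7440 − 11160 = -3720 J (the counter-clockwise enclosed area).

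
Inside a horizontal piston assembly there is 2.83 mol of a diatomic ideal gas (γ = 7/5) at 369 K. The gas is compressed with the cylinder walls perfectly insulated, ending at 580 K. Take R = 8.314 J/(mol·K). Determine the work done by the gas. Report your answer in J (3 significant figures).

Adiabatic ⇒ Q = 0, so W_by = −ΔU = nCᵥ(T₁ − T₂).
Cᵥ = 5R/2 = 20.79 J/(mol·K).
W = (2.83)(20.79)(369 − 580) = -12411 J.

W ≈ -12400 J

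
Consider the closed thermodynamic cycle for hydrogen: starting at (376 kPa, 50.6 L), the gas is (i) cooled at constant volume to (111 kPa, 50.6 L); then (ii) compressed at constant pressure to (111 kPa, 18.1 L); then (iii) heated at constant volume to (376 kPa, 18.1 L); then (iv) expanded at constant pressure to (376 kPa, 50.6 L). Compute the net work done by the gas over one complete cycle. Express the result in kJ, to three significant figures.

Constant-volume legs do no work.
W(ii) = (111)(18.1 − 50.6) = -3608 J; W(iv) = (376)(50.6 − 18.1) = 12220 J.
W_net = -3608 + 12220 = 8612 J (the clockwise enclosed area).

W_net ≈ 8.61 kJ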